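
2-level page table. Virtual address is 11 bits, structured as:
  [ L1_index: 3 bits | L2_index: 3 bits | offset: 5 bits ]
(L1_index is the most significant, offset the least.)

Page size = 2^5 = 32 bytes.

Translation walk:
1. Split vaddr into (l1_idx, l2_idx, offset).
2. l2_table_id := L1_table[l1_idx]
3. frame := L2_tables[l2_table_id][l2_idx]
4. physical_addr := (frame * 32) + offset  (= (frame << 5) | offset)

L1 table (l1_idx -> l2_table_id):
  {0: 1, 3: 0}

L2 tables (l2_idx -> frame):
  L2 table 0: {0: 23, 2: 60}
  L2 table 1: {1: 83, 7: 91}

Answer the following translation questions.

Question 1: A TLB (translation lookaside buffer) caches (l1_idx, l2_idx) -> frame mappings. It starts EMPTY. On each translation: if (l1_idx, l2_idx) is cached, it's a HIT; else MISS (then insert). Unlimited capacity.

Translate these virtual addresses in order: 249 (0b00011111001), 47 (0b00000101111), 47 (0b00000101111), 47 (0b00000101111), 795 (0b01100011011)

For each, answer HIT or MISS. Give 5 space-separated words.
vaddr=249: (0,7) not in TLB -> MISS, insert
vaddr=47: (0,1) not in TLB -> MISS, insert
vaddr=47: (0,1) in TLB -> HIT
vaddr=47: (0,1) in TLB -> HIT
vaddr=795: (3,0) not in TLB -> MISS, insert

Answer: MISS MISS HIT HIT MISS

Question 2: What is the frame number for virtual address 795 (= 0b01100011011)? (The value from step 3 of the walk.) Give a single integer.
Answer: 23

Derivation:
vaddr = 795: l1_idx=3, l2_idx=0
L1[3] = 0; L2[0][0] = 23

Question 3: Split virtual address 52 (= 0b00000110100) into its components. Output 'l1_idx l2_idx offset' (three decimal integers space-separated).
Answer: 0 1 20

Derivation:
vaddr = 52 = 0b00000110100
  top 3 bits -> l1_idx = 0
  next 3 bits -> l2_idx = 1
  bottom 5 bits -> offset = 20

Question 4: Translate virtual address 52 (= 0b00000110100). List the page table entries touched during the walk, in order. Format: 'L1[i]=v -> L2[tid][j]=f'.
vaddr = 52 = 0b00000110100
Split: l1_idx=0, l2_idx=1, offset=20

Answer: L1[0]=1 -> L2[1][1]=83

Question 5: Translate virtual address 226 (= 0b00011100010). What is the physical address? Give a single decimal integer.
vaddr = 226 = 0b00011100010
Split: l1_idx=0, l2_idx=7, offset=2
L1[0] = 1
L2[1][7] = 91
paddr = 91 * 32 + 2 = 2914

Answer: 2914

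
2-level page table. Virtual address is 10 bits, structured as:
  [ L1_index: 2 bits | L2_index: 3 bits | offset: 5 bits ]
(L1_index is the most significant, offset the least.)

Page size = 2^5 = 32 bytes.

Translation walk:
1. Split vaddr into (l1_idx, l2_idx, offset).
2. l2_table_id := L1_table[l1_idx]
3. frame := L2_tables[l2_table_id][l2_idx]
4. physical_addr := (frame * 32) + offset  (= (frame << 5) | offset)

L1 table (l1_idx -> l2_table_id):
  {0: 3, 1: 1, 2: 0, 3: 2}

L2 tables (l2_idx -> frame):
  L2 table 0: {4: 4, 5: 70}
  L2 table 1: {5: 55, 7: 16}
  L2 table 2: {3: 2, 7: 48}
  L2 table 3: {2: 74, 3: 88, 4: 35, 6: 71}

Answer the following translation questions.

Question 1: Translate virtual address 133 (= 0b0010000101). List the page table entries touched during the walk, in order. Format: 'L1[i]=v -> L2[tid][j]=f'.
Answer: L1[0]=3 -> L2[3][4]=35

Derivation:
vaddr = 133 = 0b0010000101
Split: l1_idx=0, l2_idx=4, offset=5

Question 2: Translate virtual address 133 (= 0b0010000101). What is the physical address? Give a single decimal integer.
vaddr = 133 = 0b0010000101
Split: l1_idx=0, l2_idx=4, offset=5
L1[0] = 3
L2[3][4] = 35
paddr = 35 * 32 + 5 = 1125

Answer: 1125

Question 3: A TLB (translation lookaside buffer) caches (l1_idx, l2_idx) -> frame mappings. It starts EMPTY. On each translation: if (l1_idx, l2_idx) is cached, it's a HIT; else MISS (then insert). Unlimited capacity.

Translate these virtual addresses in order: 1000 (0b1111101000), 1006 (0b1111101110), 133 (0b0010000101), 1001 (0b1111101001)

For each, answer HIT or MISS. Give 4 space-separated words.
Answer: MISS HIT MISS HIT

Derivation:
vaddr=1000: (3,7) not in TLB -> MISS, insert
vaddr=1006: (3,7) in TLB -> HIT
vaddr=133: (0,4) not in TLB -> MISS, insert
vaddr=1001: (3,7) in TLB -> HIT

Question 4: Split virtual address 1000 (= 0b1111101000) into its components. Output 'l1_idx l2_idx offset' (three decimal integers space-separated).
vaddr = 1000 = 0b1111101000
  top 2 bits -> l1_idx = 3
  next 3 bits -> l2_idx = 7
  bottom 5 bits -> offset = 8

Answer: 3 7 8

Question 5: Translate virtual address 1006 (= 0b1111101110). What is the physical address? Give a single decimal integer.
Answer: 1550

Derivation:
vaddr = 1006 = 0b1111101110
Split: l1_idx=3, l2_idx=7, offset=14
L1[3] = 2
L2[2][7] = 48
paddr = 48 * 32 + 14 = 1550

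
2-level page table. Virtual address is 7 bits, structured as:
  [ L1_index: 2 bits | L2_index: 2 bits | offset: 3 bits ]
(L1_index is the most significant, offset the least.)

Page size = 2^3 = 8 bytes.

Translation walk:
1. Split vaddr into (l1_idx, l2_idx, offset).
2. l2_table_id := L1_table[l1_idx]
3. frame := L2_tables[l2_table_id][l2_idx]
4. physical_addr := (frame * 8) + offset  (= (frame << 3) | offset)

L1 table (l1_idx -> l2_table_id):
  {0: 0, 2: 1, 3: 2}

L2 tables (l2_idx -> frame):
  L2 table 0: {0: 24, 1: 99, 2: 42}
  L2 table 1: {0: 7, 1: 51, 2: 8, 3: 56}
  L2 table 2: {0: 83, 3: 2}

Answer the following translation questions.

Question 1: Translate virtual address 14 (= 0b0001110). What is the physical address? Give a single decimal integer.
Answer: 798

Derivation:
vaddr = 14 = 0b0001110
Split: l1_idx=0, l2_idx=1, offset=6
L1[0] = 0
L2[0][1] = 99
paddr = 99 * 8 + 6 = 798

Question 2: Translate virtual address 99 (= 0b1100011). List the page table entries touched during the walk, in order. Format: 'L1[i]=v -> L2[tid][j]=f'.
vaddr = 99 = 0b1100011
Split: l1_idx=3, l2_idx=0, offset=3

Answer: L1[3]=2 -> L2[2][0]=83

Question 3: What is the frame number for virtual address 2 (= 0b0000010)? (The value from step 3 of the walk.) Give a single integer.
Answer: 24

Derivation:
vaddr = 2: l1_idx=0, l2_idx=0
L1[0] = 0; L2[0][0] = 24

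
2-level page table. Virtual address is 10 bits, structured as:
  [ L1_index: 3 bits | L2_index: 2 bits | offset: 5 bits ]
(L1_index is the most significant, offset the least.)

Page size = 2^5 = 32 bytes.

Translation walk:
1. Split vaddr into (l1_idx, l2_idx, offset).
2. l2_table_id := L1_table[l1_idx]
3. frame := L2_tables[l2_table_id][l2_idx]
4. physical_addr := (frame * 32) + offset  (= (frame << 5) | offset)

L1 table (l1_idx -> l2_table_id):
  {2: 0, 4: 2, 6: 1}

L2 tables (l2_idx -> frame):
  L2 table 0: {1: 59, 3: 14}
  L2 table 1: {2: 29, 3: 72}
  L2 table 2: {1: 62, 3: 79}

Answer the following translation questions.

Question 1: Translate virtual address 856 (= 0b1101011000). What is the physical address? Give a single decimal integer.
Answer: 952

Derivation:
vaddr = 856 = 0b1101011000
Split: l1_idx=6, l2_idx=2, offset=24
L1[6] = 1
L2[1][2] = 29
paddr = 29 * 32 + 24 = 952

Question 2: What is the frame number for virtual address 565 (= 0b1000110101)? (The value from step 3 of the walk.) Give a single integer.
vaddr = 565: l1_idx=4, l2_idx=1
L1[4] = 2; L2[2][1] = 62

Answer: 62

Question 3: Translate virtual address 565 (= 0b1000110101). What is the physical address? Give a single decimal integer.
vaddr = 565 = 0b1000110101
Split: l1_idx=4, l2_idx=1, offset=21
L1[4] = 2
L2[2][1] = 62
paddr = 62 * 32 + 21 = 2005

Answer: 2005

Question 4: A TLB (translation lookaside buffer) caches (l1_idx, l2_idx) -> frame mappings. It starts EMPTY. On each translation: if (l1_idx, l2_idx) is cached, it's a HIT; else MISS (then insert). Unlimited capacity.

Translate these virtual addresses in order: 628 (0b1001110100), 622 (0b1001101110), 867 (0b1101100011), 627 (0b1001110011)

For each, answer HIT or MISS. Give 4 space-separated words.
vaddr=628: (4,3) not in TLB -> MISS, insert
vaddr=622: (4,3) in TLB -> HIT
vaddr=867: (6,3) not in TLB -> MISS, insert
vaddr=627: (4,3) in TLB -> HIT

Answer: MISS HIT MISS HIT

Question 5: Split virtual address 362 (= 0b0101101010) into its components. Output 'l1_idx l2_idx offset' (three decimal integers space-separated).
Answer: 2 3 10

Derivation:
vaddr = 362 = 0b0101101010
  top 3 bits -> l1_idx = 2
  next 2 bits -> l2_idx = 3
  bottom 5 bits -> offset = 10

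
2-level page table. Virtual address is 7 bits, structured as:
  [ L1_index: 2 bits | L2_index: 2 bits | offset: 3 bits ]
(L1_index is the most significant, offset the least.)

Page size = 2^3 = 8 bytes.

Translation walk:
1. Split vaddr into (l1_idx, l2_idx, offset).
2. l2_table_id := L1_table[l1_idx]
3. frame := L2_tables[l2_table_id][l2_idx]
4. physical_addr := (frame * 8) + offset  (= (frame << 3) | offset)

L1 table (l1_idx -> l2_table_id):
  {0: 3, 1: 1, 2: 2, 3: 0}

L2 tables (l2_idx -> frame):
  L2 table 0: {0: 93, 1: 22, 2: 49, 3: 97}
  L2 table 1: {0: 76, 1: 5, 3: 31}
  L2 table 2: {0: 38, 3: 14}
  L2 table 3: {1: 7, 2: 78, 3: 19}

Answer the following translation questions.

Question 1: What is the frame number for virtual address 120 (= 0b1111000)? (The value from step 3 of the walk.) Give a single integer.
vaddr = 120: l1_idx=3, l2_idx=3
L1[3] = 0; L2[0][3] = 97

Answer: 97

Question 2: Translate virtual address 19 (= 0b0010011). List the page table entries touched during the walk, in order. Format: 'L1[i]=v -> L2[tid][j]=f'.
Answer: L1[0]=3 -> L2[3][2]=78

Derivation:
vaddr = 19 = 0b0010011
Split: l1_idx=0, l2_idx=2, offset=3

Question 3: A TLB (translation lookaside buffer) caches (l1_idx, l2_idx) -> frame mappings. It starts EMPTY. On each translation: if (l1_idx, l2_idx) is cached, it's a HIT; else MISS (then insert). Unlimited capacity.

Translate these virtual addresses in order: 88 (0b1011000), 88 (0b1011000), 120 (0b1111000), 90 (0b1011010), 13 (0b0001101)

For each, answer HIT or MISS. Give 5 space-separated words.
vaddr=88: (2,3) not in TLB -> MISS, insert
vaddr=88: (2,3) in TLB -> HIT
vaddr=120: (3,3) not in TLB -> MISS, insert
vaddr=90: (2,3) in TLB -> HIT
vaddr=13: (0,1) not in TLB -> MISS, insert

Answer: MISS HIT MISS HIT MISS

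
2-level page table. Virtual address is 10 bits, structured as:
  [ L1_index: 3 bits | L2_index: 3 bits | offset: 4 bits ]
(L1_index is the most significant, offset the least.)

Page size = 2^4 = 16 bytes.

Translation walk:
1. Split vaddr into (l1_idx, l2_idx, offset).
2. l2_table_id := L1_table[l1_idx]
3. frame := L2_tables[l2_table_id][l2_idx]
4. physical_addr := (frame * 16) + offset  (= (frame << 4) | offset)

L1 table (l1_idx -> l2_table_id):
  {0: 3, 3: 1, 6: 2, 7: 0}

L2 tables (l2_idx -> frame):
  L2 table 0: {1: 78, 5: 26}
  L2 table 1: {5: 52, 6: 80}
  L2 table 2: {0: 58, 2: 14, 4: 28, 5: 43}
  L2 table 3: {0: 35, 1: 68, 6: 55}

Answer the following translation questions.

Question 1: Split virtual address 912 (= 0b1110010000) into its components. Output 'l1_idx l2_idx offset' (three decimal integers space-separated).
vaddr = 912 = 0b1110010000
  top 3 bits -> l1_idx = 7
  next 3 bits -> l2_idx = 1
  bottom 4 bits -> offset = 0

Answer: 7 1 0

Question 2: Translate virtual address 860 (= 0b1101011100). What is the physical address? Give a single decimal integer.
Answer: 700

Derivation:
vaddr = 860 = 0b1101011100
Split: l1_idx=6, l2_idx=5, offset=12
L1[6] = 2
L2[2][5] = 43
paddr = 43 * 16 + 12 = 700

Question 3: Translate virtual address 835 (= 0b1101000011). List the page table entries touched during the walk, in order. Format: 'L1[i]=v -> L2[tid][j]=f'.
vaddr = 835 = 0b1101000011
Split: l1_idx=6, l2_idx=4, offset=3

Answer: L1[6]=2 -> L2[2][4]=28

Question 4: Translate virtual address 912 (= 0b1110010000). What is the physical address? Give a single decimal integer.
Answer: 1248

Derivation:
vaddr = 912 = 0b1110010000
Split: l1_idx=7, l2_idx=1, offset=0
L1[7] = 0
L2[0][1] = 78
paddr = 78 * 16 + 0 = 1248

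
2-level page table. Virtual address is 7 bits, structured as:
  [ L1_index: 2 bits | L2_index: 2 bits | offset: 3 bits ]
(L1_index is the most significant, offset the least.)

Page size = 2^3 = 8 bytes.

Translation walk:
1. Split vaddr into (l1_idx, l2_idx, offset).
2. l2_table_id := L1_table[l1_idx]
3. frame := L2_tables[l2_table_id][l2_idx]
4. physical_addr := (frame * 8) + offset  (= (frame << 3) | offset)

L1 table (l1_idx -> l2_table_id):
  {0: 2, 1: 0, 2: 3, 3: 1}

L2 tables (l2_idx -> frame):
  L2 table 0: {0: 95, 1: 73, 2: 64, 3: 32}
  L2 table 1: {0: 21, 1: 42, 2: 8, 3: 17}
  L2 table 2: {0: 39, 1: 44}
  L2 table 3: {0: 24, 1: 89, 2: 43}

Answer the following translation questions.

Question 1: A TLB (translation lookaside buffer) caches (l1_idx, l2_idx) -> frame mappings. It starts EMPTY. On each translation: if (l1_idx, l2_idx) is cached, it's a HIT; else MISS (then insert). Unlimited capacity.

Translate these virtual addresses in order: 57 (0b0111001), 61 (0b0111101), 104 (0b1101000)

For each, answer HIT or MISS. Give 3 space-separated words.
Answer: MISS HIT MISS

Derivation:
vaddr=57: (1,3) not in TLB -> MISS, insert
vaddr=61: (1,3) in TLB -> HIT
vaddr=104: (3,1) not in TLB -> MISS, insert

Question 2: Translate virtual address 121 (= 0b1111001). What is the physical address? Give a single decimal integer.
vaddr = 121 = 0b1111001
Split: l1_idx=3, l2_idx=3, offset=1
L1[3] = 1
L2[1][3] = 17
paddr = 17 * 8 + 1 = 137

Answer: 137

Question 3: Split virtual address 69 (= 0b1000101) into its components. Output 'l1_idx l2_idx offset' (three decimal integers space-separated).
vaddr = 69 = 0b1000101
  top 2 bits -> l1_idx = 2
  next 2 bits -> l2_idx = 0
  bottom 3 bits -> offset = 5

Answer: 2 0 5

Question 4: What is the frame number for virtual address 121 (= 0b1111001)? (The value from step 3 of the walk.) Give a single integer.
vaddr = 121: l1_idx=3, l2_idx=3
L1[3] = 1; L2[1][3] = 17

Answer: 17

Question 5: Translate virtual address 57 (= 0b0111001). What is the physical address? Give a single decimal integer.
vaddr = 57 = 0b0111001
Split: l1_idx=1, l2_idx=3, offset=1
L1[1] = 0
L2[0][3] = 32
paddr = 32 * 8 + 1 = 257

Answer: 257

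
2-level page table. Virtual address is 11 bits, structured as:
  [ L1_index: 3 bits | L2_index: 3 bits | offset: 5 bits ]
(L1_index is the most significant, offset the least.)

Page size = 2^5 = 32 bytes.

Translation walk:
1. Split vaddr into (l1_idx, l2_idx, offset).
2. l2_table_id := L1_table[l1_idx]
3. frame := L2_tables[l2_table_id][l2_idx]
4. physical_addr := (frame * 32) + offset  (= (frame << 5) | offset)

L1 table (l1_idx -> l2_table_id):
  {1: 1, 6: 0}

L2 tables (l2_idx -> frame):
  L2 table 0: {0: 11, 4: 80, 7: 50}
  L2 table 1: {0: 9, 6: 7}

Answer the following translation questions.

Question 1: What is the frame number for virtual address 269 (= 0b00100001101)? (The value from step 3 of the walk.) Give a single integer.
Answer: 9

Derivation:
vaddr = 269: l1_idx=1, l2_idx=0
L1[1] = 1; L2[1][0] = 9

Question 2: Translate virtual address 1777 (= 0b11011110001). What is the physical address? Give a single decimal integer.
vaddr = 1777 = 0b11011110001
Split: l1_idx=6, l2_idx=7, offset=17
L1[6] = 0
L2[0][7] = 50
paddr = 50 * 32 + 17 = 1617

Answer: 1617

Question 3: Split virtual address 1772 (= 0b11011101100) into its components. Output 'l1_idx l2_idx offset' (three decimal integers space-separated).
vaddr = 1772 = 0b11011101100
  top 3 bits -> l1_idx = 6
  next 3 bits -> l2_idx = 7
  bottom 5 bits -> offset = 12

Answer: 6 7 12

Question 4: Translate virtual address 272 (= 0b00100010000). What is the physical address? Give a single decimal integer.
Answer: 304

Derivation:
vaddr = 272 = 0b00100010000
Split: l1_idx=1, l2_idx=0, offset=16
L1[1] = 1
L2[1][0] = 9
paddr = 9 * 32 + 16 = 304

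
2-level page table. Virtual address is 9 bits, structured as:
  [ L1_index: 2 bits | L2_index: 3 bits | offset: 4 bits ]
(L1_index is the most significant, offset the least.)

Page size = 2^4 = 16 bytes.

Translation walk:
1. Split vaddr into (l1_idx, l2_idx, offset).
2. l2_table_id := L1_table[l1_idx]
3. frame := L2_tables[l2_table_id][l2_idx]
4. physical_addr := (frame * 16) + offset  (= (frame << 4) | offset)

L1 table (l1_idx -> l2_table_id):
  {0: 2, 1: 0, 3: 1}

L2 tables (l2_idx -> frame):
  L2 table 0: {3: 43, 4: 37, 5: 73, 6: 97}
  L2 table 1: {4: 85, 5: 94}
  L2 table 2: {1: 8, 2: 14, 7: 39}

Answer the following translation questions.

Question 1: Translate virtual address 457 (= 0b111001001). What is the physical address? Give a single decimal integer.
vaddr = 457 = 0b111001001
Split: l1_idx=3, l2_idx=4, offset=9
L1[3] = 1
L2[1][4] = 85
paddr = 85 * 16 + 9 = 1369

Answer: 1369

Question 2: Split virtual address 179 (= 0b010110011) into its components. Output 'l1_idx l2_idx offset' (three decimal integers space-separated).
Answer: 1 3 3

Derivation:
vaddr = 179 = 0b010110011
  top 2 bits -> l1_idx = 1
  next 3 bits -> l2_idx = 3
  bottom 4 bits -> offset = 3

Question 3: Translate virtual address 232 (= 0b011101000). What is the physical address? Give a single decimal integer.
vaddr = 232 = 0b011101000
Split: l1_idx=1, l2_idx=6, offset=8
L1[1] = 0
L2[0][6] = 97
paddr = 97 * 16 + 8 = 1560

Answer: 1560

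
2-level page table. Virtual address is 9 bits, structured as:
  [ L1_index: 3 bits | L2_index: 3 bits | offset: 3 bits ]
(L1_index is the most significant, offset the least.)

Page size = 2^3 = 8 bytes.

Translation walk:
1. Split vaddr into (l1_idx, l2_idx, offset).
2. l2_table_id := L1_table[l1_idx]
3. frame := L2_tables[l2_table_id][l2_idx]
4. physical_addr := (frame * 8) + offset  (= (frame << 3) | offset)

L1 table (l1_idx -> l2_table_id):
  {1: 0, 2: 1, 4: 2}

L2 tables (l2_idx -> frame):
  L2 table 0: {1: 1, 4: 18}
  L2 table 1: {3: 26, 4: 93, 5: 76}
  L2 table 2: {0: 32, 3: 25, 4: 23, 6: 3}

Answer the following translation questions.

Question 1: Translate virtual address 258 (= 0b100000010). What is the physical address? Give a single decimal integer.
Answer: 258

Derivation:
vaddr = 258 = 0b100000010
Split: l1_idx=4, l2_idx=0, offset=2
L1[4] = 2
L2[2][0] = 32
paddr = 32 * 8 + 2 = 258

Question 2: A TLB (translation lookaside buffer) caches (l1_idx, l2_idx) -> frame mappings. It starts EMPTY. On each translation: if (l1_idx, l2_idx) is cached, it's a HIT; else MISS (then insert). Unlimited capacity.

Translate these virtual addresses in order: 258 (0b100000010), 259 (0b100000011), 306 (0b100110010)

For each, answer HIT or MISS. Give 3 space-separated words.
Answer: MISS HIT MISS

Derivation:
vaddr=258: (4,0) not in TLB -> MISS, insert
vaddr=259: (4,0) in TLB -> HIT
vaddr=306: (4,6) not in TLB -> MISS, insert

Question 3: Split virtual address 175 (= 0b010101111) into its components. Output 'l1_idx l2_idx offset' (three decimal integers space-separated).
Answer: 2 5 7

Derivation:
vaddr = 175 = 0b010101111
  top 3 bits -> l1_idx = 2
  next 3 bits -> l2_idx = 5
  bottom 3 bits -> offset = 7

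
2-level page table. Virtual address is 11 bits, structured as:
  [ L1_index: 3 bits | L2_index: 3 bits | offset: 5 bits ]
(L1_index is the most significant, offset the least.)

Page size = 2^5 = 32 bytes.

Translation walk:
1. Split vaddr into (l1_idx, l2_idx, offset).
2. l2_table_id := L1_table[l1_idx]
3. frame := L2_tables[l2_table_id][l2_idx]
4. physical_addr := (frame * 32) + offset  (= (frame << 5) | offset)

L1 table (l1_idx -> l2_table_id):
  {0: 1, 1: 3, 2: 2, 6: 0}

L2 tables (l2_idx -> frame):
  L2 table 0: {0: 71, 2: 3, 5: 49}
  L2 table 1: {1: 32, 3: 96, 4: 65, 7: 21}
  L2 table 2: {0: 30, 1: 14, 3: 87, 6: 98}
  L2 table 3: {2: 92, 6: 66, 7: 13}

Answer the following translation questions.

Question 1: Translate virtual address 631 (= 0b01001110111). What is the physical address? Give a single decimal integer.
Answer: 2807

Derivation:
vaddr = 631 = 0b01001110111
Split: l1_idx=2, l2_idx=3, offset=23
L1[2] = 2
L2[2][3] = 87
paddr = 87 * 32 + 23 = 2807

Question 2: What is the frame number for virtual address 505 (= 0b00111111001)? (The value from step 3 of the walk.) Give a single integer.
vaddr = 505: l1_idx=1, l2_idx=7
L1[1] = 3; L2[3][7] = 13

Answer: 13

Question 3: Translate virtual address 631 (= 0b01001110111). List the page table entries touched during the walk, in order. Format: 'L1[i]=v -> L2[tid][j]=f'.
Answer: L1[2]=2 -> L2[2][3]=87

Derivation:
vaddr = 631 = 0b01001110111
Split: l1_idx=2, l2_idx=3, offset=23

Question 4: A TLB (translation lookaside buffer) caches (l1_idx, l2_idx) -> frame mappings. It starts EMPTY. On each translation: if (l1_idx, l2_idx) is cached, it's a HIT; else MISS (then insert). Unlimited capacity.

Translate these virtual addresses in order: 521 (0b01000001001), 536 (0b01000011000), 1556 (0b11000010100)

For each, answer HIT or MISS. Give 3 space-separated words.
vaddr=521: (2,0) not in TLB -> MISS, insert
vaddr=536: (2,0) in TLB -> HIT
vaddr=1556: (6,0) not in TLB -> MISS, insert

Answer: MISS HIT MISS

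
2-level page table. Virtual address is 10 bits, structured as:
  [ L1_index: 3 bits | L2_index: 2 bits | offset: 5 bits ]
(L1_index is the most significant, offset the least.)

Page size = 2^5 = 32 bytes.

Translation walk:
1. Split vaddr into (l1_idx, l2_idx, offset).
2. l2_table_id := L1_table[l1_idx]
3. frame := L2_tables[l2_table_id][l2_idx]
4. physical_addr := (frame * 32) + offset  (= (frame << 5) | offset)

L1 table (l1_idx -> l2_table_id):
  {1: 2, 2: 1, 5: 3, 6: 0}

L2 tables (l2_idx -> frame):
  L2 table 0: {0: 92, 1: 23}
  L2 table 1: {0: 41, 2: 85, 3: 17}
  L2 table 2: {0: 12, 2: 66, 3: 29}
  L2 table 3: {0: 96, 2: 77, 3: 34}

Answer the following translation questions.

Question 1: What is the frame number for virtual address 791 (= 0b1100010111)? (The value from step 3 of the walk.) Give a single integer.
vaddr = 791: l1_idx=6, l2_idx=0
L1[6] = 0; L2[0][0] = 92

Answer: 92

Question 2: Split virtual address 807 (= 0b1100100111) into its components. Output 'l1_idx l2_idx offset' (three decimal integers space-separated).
Answer: 6 1 7

Derivation:
vaddr = 807 = 0b1100100111
  top 3 bits -> l1_idx = 6
  next 2 bits -> l2_idx = 1
  bottom 5 bits -> offset = 7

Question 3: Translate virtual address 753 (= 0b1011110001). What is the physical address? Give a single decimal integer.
Answer: 1105

Derivation:
vaddr = 753 = 0b1011110001
Split: l1_idx=5, l2_idx=3, offset=17
L1[5] = 3
L2[3][3] = 34
paddr = 34 * 32 + 17 = 1105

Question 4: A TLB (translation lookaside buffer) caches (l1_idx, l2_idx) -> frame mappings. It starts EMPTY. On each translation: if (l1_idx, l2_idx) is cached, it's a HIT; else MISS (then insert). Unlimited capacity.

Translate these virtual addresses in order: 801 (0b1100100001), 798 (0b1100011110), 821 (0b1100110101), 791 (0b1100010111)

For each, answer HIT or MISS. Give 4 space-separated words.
Answer: MISS MISS HIT HIT

Derivation:
vaddr=801: (6,1) not in TLB -> MISS, insert
vaddr=798: (6,0) not in TLB -> MISS, insert
vaddr=821: (6,1) in TLB -> HIT
vaddr=791: (6,0) in TLB -> HIT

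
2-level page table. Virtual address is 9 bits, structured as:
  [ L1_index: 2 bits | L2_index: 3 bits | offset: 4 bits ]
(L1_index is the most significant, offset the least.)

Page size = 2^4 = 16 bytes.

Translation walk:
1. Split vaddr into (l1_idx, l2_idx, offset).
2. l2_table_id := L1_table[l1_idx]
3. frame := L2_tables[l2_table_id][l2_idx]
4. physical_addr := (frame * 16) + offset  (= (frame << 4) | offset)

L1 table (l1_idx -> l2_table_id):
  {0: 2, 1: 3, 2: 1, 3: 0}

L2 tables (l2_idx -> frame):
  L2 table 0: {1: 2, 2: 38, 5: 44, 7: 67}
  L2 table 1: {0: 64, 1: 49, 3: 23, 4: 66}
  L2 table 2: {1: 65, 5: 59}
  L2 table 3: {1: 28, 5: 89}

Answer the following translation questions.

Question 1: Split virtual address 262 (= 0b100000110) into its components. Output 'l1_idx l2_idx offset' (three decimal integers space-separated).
vaddr = 262 = 0b100000110
  top 2 bits -> l1_idx = 2
  next 3 bits -> l2_idx = 0
  bottom 4 bits -> offset = 6

Answer: 2 0 6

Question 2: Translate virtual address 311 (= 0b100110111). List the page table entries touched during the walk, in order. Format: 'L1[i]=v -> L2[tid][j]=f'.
vaddr = 311 = 0b100110111
Split: l1_idx=2, l2_idx=3, offset=7

Answer: L1[2]=1 -> L2[1][3]=23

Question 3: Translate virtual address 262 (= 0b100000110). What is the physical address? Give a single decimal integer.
vaddr = 262 = 0b100000110
Split: l1_idx=2, l2_idx=0, offset=6
L1[2] = 1
L2[1][0] = 64
paddr = 64 * 16 + 6 = 1030

Answer: 1030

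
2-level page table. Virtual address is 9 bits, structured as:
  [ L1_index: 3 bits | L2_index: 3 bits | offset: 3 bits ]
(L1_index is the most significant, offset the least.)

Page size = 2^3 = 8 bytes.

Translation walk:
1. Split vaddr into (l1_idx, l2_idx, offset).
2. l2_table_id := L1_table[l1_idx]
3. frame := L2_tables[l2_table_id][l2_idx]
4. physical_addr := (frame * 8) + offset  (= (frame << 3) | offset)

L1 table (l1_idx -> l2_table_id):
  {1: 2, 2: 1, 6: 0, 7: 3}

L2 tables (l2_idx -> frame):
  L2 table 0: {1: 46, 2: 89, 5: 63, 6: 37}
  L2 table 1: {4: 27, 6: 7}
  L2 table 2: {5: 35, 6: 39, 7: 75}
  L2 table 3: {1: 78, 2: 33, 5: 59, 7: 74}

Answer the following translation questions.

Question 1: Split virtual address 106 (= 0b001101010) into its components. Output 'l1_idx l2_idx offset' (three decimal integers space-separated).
Answer: 1 5 2

Derivation:
vaddr = 106 = 0b001101010
  top 3 bits -> l1_idx = 1
  next 3 bits -> l2_idx = 5
  bottom 3 bits -> offset = 2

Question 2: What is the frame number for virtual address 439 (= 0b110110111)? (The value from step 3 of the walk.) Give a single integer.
vaddr = 439: l1_idx=6, l2_idx=6
L1[6] = 0; L2[0][6] = 37

Answer: 37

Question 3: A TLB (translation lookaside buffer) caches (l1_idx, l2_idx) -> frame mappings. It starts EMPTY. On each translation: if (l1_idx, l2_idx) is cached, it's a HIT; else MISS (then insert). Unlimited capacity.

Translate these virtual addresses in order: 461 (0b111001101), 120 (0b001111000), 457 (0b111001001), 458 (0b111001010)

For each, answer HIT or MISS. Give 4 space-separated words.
Answer: MISS MISS HIT HIT

Derivation:
vaddr=461: (7,1) not in TLB -> MISS, insert
vaddr=120: (1,7) not in TLB -> MISS, insert
vaddr=457: (7,1) in TLB -> HIT
vaddr=458: (7,1) in TLB -> HIT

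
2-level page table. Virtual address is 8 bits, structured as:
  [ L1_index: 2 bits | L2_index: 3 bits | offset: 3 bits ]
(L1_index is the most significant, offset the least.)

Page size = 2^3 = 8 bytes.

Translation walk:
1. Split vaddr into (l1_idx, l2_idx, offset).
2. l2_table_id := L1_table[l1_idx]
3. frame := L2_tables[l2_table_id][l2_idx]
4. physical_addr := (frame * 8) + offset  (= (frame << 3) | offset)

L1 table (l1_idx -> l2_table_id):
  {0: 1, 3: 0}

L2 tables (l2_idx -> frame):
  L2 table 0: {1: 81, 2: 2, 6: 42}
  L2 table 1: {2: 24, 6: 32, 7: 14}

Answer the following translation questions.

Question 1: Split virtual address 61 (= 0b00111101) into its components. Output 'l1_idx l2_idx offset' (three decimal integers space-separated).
Answer: 0 7 5

Derivation:
vaddr = 61 = 0b00111101
  top 2 bits -> l1_idx = 0
  next 3 bits -> l2_idx = 7
  bottom 3 bits -> offset = 5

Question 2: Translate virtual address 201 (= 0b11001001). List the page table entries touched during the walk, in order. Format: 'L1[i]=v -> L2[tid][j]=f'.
Answer: L1[3]=0 -> L2[0][1]=81

Derivation:
vaddr = 201 = 0b11001001
Split: l1_idx=3, l2_idx=1, offset=1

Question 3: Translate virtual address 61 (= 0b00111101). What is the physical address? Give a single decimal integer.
vaddr = 61 = 0b00111101
Split: l1_idx=0, l2_idx=7, offset=5
L1[0] = 1
L2[1][7] = 14
paddr = 14 * 8 + 5 = 117

Answer: 117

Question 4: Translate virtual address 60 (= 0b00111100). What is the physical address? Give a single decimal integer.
Answer: 116

Derivation:
vaddr = 60 = 0b00111100
Split: l1_idx=0, l2_idx=7, offset=4
L1[0] = 1
L2[1][7] = 14
paddr = 14 * 8 + 4 = 116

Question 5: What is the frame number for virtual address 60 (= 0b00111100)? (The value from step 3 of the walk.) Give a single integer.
Answer: 14

Derivation:
vaddr = 60: l1_idx=0, l2_idx=7
L1[0] = 1; L2[1][7] = 14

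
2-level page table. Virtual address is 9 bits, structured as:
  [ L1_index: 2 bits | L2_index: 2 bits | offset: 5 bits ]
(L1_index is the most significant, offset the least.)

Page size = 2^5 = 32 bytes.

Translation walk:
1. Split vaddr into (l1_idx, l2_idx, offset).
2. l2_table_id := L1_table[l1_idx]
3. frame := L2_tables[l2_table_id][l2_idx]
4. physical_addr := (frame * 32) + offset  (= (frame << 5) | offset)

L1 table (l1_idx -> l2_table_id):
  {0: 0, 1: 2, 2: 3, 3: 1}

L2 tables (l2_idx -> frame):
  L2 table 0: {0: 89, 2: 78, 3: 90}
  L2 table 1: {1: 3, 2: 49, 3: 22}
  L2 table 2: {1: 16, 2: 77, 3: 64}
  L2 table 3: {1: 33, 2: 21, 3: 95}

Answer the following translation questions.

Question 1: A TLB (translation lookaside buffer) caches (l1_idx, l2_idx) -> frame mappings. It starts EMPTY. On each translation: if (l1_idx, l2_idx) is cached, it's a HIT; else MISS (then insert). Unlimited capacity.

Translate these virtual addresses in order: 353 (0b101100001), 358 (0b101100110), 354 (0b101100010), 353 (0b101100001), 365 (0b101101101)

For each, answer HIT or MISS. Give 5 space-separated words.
vaddr=353: (2,3) not in TLB -> MISS, insert
vaddr=358: (2,3) in TLB -> HIT
vaddr=354: (2,3) in TLB -> HIT
vaddr=353: (2,3) in TLB -> HIT
vaddr=365: (2,3) in TLB -> HIT

Answer: MISS HIT HIT HIT HIT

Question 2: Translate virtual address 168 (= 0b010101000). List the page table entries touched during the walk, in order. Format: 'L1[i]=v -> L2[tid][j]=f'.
Answer: L1[1]=2 -> L2[2][1]=16

Derivation:
vaddr = 168 = 0b010101000
Split: l1_idx=1, l2_idx=1, offset=8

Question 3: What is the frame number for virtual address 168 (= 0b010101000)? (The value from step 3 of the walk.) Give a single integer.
vaddr = 168: l1_idx=1, l2_idx=1
L1[1] = 2; L2[2][1] = 16

Answer: 16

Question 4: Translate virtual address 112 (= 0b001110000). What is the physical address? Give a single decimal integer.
vaddr = 112 = 0b001110000
Split: l1_idx=0, l2_idx=3, offset=16
L1[0] = 0
L2[0][3] = 90
paddr = 90 * 32 + 16 = 2896

Answer: 2896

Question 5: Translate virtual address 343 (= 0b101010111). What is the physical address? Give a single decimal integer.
Answer: 695

Derivation:
vaddr = 343 = 0b101010111
Split: l1_idx=2, l2_idx=2, offset=23
L1[2] = 3
L2[3][2] = 21
paddr = 21 * 32 + 23 = 695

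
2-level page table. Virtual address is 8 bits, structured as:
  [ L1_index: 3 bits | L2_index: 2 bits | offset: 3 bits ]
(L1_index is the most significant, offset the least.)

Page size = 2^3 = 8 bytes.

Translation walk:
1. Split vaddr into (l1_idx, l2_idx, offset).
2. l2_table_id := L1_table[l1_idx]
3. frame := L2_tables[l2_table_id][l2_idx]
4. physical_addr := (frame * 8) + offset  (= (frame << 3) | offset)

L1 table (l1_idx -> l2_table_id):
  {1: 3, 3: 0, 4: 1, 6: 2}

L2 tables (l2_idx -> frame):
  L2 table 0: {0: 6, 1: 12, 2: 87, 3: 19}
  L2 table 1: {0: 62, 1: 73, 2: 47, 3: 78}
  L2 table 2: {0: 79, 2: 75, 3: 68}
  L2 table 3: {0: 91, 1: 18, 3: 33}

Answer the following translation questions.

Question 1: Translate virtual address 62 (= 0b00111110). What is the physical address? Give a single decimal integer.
Answer: 270

Derivation:
vaddr = 62 = 0b00111110
Split: l1_idx=1, l2_idx=3, offset=6
L1[1] = 3
L2[3][3] = 33
paddr = 33 * 8 + 6 = 270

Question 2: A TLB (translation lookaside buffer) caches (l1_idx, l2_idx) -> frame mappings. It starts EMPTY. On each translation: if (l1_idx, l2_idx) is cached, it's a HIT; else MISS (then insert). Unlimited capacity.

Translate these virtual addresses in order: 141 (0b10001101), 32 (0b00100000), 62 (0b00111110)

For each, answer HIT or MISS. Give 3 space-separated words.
Answer: MISS MISS MISS

Derivation:
vaddr=141: (4,1) not in TLB -> MISS, insert
vaddr=32: (1,0) not in TLB -> MISS, insert
vaddr=62: (1,3) not in TLB -> MISS, insert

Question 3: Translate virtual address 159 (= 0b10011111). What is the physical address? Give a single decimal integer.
Answer: 631

Derivation:
vaddr = 159 = 0b10011111
Split: l1_idx=4, l2_idx=3, offset=7
L1[4] = 1
L2[1][3] = 78
paddr = 78 * 8 + 7 = 631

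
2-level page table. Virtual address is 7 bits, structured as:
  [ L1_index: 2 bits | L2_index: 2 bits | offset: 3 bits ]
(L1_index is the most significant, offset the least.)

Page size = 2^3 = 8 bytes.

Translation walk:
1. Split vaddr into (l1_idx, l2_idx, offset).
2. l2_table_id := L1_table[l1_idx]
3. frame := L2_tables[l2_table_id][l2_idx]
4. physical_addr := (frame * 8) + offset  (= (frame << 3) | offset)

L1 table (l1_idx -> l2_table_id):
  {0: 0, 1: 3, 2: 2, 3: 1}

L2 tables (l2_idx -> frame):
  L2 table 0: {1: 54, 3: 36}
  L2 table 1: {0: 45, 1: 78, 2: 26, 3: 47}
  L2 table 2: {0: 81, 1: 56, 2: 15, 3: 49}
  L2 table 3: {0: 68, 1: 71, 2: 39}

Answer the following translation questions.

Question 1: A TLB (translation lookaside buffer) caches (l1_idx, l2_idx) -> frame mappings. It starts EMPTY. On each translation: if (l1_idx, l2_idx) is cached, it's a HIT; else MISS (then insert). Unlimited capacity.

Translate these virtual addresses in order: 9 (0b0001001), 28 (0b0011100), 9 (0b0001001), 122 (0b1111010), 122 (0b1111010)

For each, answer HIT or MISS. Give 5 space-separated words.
Answer: MISS MISS HIT MISS HIT

Derivation:
vaddr=9: (0,1) not in TLB -> MISS, insert
vaddr=28: (0,3) not in TLB -> MISS, insert
vaddr=9: (0,1) in TLB -> HIT
vaddr=122: (3,3) not in TLB -> MISS, insert
vaddr=122: (3,3) in TLB -> HIT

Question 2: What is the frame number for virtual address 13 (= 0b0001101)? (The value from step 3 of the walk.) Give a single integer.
Answer: 54

Derivation:
vaddr = 13: l1_idx=0, l2_idx=1
L1[0] = 0; L2[0][1] = 54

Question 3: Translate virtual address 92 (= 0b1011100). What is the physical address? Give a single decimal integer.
vaddr = 92 = 0b1011100
Split: l1_idx=2, l2_idx=3, offset=4
L1[2] = 2
L2[2][3] = 49
paddr = 49 * 8 + 4 = 396

Answer: 396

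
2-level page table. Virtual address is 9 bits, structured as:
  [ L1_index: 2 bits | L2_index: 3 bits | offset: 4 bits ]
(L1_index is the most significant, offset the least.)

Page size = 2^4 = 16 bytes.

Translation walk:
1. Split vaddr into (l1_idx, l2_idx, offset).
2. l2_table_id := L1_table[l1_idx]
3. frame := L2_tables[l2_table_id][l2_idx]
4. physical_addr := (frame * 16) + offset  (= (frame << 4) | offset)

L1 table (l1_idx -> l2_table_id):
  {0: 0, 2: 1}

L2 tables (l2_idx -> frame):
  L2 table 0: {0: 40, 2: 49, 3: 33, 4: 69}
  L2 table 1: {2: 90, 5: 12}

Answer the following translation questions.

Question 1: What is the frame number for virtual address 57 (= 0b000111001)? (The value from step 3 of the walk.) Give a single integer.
Answer: 33

Derivation:
vaddr = 57: l1_idx=0, l2_idx=3
L1[0] = 0; L2[0][3] = 33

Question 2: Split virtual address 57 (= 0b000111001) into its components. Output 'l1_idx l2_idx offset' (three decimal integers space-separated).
vaddr = 57 = 0b000111001
  top 2 bits -> l1_idx = 0
  next 3 bits -> l2_idx = 3
  bottom 4 bits -> offset = 9

Answer: 0 3 9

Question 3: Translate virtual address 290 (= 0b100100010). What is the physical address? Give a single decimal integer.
vaddr = 290 = 0b100100010
Split: l1_idx=2, l2_idx=2, offset=2
L1[2] = 1
L2[1][2] = 90
paddr = 90 * 16 + 2 = 1442

Answer: 1442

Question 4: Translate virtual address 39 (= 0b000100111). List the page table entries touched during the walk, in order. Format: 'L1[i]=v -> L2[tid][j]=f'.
Answer: L1[0]=0 -> L2[0][2]=49

Derivation:
vaddr = 39 = 0b000100111
Split: l1_idx=0, l2_idx=2, offset=7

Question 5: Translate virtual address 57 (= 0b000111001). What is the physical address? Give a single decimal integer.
Answer: 537

Derivation:
vaddr = 57 = 0b000111001
Split: l1_idx=0, l2_idx=3, offset=9
L1[0] = 0
L2[0][3] = 33
paddr = 33 * 16 + 9 = 537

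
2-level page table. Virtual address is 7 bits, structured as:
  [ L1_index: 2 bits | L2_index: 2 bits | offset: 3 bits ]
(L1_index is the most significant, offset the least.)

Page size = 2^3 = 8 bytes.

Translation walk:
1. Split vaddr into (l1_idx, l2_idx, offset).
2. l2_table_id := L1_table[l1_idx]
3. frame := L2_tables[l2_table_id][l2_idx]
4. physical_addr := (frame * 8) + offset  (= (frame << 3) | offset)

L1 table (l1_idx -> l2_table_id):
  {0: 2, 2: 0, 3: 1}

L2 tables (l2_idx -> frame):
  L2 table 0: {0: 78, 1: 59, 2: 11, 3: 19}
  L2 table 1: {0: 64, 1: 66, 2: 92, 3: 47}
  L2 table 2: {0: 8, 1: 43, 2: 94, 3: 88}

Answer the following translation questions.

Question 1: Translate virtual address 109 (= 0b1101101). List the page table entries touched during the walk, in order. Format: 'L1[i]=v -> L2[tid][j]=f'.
Answer: L1[3]=1 -> L2[1][1]=66

Derivation:
vaddr = 109 = 0b1101101
Split: l1_idx=3, l2_idx=1, offset=5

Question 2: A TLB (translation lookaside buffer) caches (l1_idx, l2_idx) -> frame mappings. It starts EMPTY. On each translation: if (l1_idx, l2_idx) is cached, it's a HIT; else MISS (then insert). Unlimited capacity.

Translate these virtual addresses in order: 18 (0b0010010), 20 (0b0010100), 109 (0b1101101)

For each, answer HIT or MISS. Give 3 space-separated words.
vaddr=18: (0,2) not in TLB -> MISS, insert
vaddr=20: (0,2) in TLB -> HIT
vaddr=109: (3,1) not in TLB -> MISS, insert

Answer: MISS HIT MISS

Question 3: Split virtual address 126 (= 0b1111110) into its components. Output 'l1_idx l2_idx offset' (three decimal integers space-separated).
vaddr = 126 = 0b1111110
  top 2 bits -> l1_idx = 3
  next 2 bits -> l2_idx = 3
  bottom 3 bits -> offset = 6

Answer: 3 3 6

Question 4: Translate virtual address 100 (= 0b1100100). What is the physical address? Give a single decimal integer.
Answer: 516

Derivation:
vaddr = 100 = 0b1100100
Split: l1_idx=3, l2_idx=0, offset=4
L1[3] = 1
L2[1][0] = 64
paddr = 64 * 8 + 4 = 516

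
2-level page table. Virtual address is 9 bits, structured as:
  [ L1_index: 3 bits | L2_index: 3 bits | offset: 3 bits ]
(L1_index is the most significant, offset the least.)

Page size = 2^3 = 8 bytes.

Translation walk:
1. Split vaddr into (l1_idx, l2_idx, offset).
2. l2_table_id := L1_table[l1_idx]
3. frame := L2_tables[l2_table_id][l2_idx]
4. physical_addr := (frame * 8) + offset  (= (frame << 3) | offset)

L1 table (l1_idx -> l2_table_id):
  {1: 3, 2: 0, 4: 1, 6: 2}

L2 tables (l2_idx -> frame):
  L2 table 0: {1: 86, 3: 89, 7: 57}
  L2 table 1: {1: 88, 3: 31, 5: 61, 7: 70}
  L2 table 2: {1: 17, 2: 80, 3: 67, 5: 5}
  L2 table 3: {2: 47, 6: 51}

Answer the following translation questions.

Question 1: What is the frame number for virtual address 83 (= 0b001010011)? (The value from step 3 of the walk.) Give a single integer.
vaddr = 83: l1_idx=1, l2_idx=2
L1[1] = 3; L2[3][2] = 47

Answer: 47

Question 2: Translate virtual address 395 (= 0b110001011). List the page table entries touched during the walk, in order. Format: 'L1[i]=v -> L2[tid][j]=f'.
Answer: L1[6]=2 -> L2[2][1]=17

Derivation:
vaddr = 395 = 0b110001011
Split: l1_idx=6, l2_idx=1, offset=3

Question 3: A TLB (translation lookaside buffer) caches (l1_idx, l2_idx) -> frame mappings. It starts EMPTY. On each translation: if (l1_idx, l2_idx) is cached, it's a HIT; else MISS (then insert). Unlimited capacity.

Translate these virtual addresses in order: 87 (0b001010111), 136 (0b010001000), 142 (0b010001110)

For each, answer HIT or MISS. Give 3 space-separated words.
Answer: MISS MISS HIT

Derivation:
vaddr=87: (1,2) not in TLB -> MISS, insert
vaddr=136: (2,1) not in TLB -> MISS, insert
vaddr=142: (2,1) in TLB -> HIT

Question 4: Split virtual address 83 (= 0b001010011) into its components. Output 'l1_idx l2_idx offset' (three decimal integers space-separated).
vaddr = 83 = 0b001010011
  top 3 bits -> l1_idx = 1
  next 3 bits -> l2_idx = 2
  bottom 3 bits -> offset = 3

Answer: 1 2 3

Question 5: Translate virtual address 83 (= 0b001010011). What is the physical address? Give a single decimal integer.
Answer: 379

Derivation:
vaddr = 83 = 0b001010011
Split: l1_idx=1, l2_idx=2, offset=3
L1[1] = 3
L2[3][2] = 47
paddr = 47 * 8 + 3 = 379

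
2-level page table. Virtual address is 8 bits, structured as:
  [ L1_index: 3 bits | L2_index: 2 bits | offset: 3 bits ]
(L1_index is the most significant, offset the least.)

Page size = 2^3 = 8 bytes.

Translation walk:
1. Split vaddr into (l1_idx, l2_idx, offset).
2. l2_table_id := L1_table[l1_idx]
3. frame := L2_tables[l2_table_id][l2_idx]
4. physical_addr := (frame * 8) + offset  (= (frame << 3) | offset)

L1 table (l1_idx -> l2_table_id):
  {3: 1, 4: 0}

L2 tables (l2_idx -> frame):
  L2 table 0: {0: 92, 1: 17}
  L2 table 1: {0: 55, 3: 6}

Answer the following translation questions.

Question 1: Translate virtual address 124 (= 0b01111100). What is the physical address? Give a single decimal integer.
vaddr = 124 = 0b01111100
Split: l1_idx=3, l2_idx=3, offset=4
L1[3] = 1
L2[1][3] = 6
paddr = 6 * 8 + 4 = 52

Answer: 52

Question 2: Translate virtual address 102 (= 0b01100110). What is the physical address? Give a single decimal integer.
vaddr = 102 = 0b01100110
Split: l1_idx=3, l2_idx=0, offset=6
L1[3] = 1
L2[1][0] = 55
paddr = 55 * 8 + 6 = 446

Answer: 446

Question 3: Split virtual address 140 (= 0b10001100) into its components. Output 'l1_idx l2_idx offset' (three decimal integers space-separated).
Answer: 4 1 4

Derivation:
vaddr = 140 = 0b10001100
  top 3 bits -> l1_idx = 4
  next 2 bits -> l2_idx = 1
  bottom 3 bits -> offset = 4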